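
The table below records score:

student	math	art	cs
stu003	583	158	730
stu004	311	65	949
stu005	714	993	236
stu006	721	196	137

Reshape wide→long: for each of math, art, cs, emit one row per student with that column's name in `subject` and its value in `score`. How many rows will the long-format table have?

12

4 student values × 3 melted columns = 12 rows.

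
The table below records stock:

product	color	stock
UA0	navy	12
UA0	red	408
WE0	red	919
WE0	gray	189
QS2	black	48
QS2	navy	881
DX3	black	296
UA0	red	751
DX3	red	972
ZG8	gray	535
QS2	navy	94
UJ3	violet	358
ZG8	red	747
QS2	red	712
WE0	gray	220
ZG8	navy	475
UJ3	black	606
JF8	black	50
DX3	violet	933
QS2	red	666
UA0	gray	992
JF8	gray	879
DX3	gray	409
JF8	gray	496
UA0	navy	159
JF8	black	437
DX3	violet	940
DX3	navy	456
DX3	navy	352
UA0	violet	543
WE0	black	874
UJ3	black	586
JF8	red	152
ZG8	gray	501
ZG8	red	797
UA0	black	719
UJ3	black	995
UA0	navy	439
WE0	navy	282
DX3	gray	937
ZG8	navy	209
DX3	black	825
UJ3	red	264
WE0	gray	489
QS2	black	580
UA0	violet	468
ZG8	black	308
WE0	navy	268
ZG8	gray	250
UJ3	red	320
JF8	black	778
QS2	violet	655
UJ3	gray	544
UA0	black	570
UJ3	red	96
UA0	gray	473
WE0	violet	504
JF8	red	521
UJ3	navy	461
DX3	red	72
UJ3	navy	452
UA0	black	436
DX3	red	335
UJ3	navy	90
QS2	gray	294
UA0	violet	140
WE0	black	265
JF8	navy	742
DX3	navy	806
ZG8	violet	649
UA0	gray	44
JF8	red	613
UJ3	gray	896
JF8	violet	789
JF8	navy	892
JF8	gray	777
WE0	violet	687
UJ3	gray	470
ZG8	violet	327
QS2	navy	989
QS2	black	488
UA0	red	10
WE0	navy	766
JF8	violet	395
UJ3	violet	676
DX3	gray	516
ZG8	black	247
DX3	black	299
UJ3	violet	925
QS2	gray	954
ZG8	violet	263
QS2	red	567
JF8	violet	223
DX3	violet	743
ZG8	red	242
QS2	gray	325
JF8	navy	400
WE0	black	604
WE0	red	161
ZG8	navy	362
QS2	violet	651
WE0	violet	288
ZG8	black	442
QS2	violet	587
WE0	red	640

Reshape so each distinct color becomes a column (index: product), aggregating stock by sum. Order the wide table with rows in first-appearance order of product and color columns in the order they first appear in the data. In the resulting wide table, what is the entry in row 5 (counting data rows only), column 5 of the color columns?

With rows in first-appearance order of product, row 5 is product=ZG8. color columns in first-appearance order: navy, red, gray, black, violet; column 5 is violet.
Long rows with product=ZG8, color=violet: 649 + 327 + 263 = 1239.

1239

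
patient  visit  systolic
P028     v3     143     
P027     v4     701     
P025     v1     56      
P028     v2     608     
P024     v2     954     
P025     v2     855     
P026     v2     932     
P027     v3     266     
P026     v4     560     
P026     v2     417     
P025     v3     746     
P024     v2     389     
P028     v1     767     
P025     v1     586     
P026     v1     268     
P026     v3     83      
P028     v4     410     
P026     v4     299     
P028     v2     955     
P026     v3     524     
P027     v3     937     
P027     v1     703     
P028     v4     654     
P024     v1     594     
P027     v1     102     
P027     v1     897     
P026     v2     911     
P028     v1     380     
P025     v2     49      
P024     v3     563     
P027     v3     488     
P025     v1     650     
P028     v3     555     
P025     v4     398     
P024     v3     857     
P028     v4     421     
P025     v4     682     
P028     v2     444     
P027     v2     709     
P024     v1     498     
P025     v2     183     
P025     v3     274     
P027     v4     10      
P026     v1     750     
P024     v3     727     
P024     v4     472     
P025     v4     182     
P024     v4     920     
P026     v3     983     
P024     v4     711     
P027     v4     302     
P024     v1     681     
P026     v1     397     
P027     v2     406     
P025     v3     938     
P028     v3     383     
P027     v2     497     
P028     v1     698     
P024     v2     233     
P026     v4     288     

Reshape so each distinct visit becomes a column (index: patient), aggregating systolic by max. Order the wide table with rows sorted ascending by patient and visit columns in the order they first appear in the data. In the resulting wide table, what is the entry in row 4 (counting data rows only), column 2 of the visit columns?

With rows sorted ascending by patient, row 4 is patient=P027. visit columns in first-appearance order: v3, v4, v1, v2; column 2 is v4.
Long rows with patient=P027, visit=v4: max(701, 10, 302) = 701.

701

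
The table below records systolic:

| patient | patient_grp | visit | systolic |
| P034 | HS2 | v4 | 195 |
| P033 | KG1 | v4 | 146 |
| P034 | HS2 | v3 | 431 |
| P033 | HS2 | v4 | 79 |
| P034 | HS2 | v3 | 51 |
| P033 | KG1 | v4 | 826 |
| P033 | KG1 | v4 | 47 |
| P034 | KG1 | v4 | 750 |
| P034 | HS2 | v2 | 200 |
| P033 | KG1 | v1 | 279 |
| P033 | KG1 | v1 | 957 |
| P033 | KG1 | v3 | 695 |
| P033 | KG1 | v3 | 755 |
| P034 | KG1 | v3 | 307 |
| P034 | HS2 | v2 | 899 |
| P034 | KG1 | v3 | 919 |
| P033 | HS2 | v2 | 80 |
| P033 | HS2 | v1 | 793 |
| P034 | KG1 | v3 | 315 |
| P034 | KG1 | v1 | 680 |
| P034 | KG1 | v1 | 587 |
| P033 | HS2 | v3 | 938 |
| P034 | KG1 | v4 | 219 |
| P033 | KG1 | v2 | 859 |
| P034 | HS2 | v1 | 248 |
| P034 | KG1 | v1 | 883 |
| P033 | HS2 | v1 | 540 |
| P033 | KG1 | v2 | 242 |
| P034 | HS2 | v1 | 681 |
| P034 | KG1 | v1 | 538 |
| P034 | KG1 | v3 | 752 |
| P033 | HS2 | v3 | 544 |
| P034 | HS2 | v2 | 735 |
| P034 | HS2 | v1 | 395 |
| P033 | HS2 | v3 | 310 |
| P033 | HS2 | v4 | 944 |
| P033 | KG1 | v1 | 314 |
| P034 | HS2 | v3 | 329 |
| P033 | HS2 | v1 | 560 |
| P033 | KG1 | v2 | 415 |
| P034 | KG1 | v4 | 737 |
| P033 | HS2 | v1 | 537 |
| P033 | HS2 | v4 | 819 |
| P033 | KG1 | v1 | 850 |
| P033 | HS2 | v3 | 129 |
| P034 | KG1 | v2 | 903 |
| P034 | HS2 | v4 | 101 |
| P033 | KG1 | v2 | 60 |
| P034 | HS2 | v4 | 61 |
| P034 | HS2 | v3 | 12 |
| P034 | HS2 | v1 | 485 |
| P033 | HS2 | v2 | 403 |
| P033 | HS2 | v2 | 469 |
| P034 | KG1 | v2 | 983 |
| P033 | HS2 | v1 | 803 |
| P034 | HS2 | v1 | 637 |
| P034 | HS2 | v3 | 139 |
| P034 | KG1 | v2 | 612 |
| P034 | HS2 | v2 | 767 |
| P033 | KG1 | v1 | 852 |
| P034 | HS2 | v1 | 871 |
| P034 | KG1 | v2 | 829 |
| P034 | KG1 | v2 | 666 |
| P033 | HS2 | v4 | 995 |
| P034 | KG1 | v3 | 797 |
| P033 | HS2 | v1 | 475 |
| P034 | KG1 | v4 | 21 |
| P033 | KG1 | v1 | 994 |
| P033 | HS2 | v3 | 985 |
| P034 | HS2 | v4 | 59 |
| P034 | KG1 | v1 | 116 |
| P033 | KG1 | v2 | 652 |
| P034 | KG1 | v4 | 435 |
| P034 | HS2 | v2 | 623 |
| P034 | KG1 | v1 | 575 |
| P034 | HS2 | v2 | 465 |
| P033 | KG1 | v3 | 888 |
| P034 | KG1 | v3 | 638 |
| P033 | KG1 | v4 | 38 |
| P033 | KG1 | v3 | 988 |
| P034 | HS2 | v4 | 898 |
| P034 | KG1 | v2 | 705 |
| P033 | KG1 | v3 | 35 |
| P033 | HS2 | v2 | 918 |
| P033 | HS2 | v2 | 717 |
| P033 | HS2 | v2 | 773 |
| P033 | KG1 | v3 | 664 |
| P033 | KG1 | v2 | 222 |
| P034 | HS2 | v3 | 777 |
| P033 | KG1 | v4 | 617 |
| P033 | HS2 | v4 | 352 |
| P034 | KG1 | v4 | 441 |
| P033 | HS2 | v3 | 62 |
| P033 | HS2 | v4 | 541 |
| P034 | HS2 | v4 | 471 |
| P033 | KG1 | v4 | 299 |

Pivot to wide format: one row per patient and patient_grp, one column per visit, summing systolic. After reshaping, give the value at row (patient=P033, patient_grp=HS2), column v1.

Rows with patient=P033, patient_grp=HS2 and visit=v1: systolic values are 793, 540, 560, 537, 803, 475.
793 + 540 + 560 + 537 + 803 + 475 = 3708.

3708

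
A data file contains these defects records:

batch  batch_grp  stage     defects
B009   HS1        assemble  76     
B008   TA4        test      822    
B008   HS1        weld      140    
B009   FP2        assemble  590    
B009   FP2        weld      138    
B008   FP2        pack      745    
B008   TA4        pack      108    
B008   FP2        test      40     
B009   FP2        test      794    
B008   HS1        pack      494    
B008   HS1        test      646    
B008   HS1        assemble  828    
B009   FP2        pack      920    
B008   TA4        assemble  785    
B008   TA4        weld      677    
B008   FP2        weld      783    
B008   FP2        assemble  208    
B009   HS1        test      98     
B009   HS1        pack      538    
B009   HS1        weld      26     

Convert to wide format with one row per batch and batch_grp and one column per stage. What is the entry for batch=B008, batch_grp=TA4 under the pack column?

108

Wide layout: rows indexed by batch and batch_grp, columns are the 4 distinct stage values (assemble, test, weld, pack).
Cell (batch=B008, batch_grp=TA4, stage=pack) draws from the long row where batch=B008, batch_grp=TA4 and stage=pack, which has defects=108.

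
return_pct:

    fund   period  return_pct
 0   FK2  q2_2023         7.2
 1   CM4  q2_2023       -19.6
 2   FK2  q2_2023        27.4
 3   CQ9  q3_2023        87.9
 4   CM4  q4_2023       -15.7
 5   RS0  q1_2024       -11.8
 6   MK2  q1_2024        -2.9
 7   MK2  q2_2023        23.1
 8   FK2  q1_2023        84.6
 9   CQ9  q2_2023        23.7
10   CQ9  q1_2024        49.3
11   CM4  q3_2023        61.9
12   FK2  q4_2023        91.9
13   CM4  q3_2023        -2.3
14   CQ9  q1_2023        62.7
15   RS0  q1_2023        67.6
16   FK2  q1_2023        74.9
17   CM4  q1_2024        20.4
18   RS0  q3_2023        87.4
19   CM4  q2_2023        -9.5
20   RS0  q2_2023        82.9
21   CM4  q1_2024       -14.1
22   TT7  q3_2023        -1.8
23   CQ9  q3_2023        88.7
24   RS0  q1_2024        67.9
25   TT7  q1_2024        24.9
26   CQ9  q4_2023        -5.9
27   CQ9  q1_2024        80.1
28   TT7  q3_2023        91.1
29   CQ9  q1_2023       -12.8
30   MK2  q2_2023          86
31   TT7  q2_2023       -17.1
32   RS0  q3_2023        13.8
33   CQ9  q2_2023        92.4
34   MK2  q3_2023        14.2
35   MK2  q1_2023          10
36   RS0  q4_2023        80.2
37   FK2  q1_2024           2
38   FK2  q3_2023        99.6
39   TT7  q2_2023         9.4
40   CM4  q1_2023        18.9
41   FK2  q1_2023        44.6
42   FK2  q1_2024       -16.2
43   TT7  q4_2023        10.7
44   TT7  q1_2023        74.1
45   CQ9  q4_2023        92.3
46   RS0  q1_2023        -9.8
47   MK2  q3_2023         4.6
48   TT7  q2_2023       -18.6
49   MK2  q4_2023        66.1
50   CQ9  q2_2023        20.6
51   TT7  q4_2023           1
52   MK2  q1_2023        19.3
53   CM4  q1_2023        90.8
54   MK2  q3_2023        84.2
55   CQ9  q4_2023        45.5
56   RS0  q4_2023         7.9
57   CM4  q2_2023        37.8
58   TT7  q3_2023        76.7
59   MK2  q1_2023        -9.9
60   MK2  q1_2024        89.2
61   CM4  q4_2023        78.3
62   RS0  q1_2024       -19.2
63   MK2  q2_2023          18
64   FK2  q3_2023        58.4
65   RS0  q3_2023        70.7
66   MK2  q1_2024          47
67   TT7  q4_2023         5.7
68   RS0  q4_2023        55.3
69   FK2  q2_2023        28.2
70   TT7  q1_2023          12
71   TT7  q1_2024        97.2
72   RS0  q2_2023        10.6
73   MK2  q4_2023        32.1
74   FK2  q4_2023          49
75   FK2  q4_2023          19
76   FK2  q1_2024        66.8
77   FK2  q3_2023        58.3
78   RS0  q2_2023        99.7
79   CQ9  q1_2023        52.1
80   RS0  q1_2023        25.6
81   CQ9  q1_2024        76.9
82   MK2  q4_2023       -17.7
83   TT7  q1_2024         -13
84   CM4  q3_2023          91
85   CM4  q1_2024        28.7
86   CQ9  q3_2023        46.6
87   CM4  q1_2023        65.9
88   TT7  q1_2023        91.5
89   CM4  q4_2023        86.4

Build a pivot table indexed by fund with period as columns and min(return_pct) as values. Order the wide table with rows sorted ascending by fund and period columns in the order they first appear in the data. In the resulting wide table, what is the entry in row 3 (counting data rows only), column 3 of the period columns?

With rows sorted ascending by fund, row 3 is fund=FK2. period columns in first-appearance order: q2_2023, q3_2023, q4_2023, q1_2024, q1_2023; column 3 is q4_2023.
Long rows with fund=FK2, period=q4_2023: min(91.9, 49, 19) = 19.

19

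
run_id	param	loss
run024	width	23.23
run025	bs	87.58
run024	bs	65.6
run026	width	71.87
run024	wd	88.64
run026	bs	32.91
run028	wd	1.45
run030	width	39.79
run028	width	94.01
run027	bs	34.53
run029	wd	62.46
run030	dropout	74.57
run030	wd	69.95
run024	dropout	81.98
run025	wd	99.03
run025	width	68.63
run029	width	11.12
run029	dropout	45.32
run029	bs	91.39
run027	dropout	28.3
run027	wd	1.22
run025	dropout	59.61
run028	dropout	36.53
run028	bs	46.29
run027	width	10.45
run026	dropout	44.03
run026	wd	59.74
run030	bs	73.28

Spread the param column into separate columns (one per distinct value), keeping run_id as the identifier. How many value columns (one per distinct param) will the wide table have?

4

4 distinct param values: dropout, wd, bs, width.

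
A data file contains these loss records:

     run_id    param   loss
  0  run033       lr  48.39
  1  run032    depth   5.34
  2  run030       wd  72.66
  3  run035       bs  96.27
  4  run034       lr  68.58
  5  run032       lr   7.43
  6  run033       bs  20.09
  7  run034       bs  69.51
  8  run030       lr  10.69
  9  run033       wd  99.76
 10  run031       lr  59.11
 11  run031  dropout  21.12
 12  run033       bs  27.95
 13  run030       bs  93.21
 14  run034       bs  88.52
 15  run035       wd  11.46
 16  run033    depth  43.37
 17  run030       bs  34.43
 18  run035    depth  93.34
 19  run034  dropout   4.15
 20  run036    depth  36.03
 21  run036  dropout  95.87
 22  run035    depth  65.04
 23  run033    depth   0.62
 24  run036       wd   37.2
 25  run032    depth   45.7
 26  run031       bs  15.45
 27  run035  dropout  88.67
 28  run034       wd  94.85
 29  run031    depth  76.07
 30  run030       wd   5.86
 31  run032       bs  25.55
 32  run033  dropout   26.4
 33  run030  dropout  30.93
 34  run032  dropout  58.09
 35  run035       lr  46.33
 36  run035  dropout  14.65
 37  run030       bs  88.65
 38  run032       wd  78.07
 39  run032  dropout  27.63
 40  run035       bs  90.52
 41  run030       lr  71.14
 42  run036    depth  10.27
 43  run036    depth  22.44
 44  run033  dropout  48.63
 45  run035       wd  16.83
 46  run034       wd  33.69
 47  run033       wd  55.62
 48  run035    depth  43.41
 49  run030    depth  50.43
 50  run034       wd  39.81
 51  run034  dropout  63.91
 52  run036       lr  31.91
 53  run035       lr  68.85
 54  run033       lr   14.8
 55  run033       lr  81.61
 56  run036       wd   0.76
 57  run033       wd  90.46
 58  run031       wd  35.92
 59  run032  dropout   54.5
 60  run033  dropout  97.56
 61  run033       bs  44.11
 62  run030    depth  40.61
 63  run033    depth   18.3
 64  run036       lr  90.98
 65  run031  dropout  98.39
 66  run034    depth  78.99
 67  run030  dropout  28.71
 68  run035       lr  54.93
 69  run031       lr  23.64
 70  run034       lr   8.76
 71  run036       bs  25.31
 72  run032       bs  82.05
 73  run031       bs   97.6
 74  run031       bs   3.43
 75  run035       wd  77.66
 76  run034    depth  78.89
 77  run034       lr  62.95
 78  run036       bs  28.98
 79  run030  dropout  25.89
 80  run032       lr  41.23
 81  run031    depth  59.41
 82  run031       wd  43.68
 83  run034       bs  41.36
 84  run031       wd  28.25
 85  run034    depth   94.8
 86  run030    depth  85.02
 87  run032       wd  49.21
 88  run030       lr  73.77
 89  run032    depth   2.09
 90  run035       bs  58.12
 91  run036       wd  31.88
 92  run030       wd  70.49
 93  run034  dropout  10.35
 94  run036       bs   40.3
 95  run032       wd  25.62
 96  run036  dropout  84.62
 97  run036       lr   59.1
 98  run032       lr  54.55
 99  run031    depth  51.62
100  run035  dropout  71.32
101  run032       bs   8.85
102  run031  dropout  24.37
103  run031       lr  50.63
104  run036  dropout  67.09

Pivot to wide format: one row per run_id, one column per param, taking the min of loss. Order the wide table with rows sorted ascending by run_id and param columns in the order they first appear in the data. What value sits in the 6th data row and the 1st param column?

With rows sorted ascending by run_id, row 6 is run_id=run035. param columns in first-appearance order: lr, depth, wd, bs, dropout; column 1 is lr.
Long rows with run_id=run035, param=lr: min(46.33, 68.85, 54.93) = 46.33.

46.33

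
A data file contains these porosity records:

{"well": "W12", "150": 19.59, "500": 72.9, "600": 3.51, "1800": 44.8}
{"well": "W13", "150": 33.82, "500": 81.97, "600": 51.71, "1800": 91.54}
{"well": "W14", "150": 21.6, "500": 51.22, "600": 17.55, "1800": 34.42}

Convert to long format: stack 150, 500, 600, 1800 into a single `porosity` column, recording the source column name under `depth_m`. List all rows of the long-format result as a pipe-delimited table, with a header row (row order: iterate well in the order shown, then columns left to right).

Each (well, column) pair becomes one row: 3 × 4 = 12 rows.
For example, (W12, 150) → porosity=19.59.

| well | depth_m | porosity |
| W12 | 150 | 19.59 |
| W12 | 500 | 72.9 |
| W12 | 600 | 3.51 |
| W12 | 1800 | 44.8 |
| W13 | 150 | 33.82 |
| W13 | 500 | 81.97 |
| W13 | 600 | 51.71 |
| W13 | 1800 | 91.54 |
| W14 | 150 | 21.6 |
| W14 | 500 | 51.22 |
| W14 | 600 | 17.55 |
| W14 | 1800 | 34.42 |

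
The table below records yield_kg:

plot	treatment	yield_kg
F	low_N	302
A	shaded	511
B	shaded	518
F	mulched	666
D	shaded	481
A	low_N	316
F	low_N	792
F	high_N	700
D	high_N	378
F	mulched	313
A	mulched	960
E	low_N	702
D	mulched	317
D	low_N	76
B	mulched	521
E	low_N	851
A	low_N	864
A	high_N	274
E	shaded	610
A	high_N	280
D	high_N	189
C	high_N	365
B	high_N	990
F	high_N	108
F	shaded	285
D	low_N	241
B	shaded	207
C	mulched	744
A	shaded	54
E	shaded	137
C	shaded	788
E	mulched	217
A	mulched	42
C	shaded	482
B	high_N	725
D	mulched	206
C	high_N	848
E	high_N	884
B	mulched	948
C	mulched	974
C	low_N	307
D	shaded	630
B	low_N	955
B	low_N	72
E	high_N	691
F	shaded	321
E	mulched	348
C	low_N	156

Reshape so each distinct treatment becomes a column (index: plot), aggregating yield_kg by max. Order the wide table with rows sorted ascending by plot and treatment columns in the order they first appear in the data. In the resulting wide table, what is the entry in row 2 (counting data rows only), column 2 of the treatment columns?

518

With rows sorted ascending by plot, row 2 is plot=B. treatment columns in first-appearance order: low_N, shaded, mulched, high_N; column 2 is shaded.
Long rows with plot=B, treatment=shaded: max(518, 207) = 518.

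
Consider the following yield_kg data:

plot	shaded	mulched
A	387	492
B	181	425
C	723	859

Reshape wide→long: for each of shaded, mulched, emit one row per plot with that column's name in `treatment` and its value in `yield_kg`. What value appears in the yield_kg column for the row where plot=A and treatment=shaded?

Unpivoting turns each (plot, wide-column) pair into one long row.
The wide cell at row A, column shaded holds 387, so the long row (A, shaded) has yield_kg=387.

387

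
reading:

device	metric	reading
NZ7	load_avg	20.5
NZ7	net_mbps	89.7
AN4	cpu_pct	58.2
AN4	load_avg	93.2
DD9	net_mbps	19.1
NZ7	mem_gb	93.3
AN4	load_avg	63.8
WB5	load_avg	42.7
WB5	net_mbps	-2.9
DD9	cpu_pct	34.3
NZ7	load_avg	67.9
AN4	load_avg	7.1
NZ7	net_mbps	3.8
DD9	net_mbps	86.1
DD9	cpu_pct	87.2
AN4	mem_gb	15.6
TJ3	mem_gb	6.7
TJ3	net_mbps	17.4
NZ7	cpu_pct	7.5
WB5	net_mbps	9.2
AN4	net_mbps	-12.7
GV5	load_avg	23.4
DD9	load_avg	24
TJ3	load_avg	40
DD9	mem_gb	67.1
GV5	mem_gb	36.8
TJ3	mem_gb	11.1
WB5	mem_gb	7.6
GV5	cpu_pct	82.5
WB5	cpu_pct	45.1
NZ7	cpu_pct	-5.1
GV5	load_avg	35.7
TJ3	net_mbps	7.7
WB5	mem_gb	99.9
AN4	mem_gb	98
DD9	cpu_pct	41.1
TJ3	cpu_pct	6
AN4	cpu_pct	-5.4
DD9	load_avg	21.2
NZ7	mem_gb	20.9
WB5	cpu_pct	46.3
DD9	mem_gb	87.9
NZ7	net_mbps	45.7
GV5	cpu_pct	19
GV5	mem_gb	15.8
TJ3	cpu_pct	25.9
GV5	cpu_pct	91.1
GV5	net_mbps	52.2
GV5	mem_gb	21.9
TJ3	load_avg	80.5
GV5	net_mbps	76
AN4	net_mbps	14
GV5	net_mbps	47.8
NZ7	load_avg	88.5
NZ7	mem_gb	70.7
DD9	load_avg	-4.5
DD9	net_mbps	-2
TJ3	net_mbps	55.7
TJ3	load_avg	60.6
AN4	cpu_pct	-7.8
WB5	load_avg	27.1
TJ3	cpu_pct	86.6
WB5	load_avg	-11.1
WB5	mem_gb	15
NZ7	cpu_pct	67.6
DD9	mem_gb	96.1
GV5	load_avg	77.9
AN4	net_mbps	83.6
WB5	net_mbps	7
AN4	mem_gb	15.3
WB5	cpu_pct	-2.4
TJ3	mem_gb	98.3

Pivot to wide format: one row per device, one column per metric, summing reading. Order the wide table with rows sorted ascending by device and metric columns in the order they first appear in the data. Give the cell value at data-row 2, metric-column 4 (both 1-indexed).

With rows sorted ascending by device, row 2 is device=DD9. metric columns in first-appearance order: load_avg, net_mbps, cpu_pct, mem_gb; column 4 is mem_gb.
Long rows with device=DD9, metric=mem_gb: 67.1 + 87.9 + 96.1 = 251.1.

251.1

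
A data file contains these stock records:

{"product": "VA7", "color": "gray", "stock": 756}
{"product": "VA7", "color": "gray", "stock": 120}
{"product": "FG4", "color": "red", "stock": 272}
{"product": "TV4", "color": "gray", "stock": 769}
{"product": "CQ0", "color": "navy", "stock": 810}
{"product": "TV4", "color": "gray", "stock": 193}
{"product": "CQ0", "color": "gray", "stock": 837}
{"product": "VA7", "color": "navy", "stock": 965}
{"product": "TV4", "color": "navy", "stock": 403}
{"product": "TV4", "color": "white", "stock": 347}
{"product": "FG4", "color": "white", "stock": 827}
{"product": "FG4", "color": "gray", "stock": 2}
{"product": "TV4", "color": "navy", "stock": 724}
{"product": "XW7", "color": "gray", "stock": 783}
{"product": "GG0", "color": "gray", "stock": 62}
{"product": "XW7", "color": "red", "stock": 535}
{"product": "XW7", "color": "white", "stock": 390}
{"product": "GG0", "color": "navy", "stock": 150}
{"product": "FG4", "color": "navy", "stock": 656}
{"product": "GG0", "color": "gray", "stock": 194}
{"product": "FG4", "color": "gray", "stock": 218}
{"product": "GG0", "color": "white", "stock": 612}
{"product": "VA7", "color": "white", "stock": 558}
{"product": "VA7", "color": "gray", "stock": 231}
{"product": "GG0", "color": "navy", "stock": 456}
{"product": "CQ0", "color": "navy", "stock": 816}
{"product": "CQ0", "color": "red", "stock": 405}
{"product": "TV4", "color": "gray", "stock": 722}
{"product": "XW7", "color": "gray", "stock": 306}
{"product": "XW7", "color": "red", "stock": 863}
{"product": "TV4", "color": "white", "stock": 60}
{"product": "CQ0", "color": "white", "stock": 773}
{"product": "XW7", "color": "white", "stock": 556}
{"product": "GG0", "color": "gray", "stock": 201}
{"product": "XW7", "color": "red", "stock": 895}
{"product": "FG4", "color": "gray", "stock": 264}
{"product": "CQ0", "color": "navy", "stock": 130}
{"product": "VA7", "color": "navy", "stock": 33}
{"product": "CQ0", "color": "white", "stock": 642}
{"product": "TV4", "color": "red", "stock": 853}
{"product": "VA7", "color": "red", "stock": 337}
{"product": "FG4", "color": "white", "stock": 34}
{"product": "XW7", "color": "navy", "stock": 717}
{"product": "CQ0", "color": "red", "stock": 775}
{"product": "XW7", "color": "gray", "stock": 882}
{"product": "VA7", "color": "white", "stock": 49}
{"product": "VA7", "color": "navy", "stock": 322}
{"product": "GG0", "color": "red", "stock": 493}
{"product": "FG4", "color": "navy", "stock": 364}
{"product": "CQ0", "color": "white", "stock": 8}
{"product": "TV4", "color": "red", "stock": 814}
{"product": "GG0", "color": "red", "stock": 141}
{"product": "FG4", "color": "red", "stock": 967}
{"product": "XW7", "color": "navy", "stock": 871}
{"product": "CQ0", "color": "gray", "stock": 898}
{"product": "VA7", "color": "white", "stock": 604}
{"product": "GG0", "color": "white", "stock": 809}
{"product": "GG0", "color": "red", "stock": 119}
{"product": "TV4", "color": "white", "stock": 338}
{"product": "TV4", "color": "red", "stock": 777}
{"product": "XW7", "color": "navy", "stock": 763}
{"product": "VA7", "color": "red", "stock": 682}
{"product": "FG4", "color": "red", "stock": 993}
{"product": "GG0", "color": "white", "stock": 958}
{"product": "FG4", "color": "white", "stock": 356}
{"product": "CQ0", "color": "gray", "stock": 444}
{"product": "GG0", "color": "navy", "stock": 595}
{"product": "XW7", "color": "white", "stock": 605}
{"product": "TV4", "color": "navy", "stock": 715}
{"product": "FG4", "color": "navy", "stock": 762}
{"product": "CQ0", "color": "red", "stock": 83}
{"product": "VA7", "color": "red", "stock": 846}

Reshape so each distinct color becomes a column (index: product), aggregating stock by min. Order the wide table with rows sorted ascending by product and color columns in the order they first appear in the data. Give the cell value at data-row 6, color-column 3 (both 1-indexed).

With rows sorted ascending by product, row 6 is product=XW7. color columns in first-appearance order: gray, red, navy, white; column 3 is navy.
Long rows with product=XW7, color=navy: min(717, 871, 763) = 717.

717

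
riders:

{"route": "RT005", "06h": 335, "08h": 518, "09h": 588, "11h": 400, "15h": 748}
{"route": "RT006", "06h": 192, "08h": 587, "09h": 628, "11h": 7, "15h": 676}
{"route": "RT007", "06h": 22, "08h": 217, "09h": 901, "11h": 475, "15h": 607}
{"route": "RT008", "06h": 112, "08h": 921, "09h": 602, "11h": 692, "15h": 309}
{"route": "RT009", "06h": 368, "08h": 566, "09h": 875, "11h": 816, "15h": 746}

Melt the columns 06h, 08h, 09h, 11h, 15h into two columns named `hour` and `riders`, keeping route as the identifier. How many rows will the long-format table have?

5 route values × 5 melted columns = 25 rows.

25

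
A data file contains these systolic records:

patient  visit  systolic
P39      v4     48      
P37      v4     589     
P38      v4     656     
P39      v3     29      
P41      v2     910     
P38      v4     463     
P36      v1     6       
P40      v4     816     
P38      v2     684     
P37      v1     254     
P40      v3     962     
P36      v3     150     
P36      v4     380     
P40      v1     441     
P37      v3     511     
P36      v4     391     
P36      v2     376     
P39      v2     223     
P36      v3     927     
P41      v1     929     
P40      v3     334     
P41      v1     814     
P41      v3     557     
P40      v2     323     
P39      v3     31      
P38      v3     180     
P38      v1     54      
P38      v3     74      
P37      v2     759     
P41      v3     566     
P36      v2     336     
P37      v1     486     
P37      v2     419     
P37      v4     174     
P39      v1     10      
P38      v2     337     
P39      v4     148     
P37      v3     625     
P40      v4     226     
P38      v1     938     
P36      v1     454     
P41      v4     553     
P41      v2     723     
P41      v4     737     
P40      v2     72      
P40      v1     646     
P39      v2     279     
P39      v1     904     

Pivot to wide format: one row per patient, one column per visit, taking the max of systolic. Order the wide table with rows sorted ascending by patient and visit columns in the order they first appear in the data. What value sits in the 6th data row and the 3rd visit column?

910

With rows sorted ascending by patient, row 6 is patient=P41. visit columns in first-appearance order: v4, v3, v2, v1; column 3 is v2.
Long rows with patient=P41, visit=v2: max(910, 723) = 910.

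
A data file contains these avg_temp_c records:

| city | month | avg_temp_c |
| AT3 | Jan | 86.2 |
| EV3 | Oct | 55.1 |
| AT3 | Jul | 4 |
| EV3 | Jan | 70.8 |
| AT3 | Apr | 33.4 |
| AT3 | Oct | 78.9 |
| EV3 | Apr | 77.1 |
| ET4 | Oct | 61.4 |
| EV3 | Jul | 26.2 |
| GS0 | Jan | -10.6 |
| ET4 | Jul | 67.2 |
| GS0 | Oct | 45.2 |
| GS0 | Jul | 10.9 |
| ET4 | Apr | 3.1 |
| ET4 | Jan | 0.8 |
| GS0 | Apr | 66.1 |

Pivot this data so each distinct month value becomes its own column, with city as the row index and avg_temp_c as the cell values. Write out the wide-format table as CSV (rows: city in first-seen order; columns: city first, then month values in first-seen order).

Columns: city plus the 4 distinct month values (Jan, Oct, Jul, Apr).
For example, row AT3 column Jan takes avg_temp_c=86.2 from the long row (AT3, Jan).

city,Jan,Oct,Jul,Apr
AT3,86.2,78.9,4,33.4
EV3,70.8,55.1,26.2,77.1
ET4,0.8,61.4,67.2,3.1
GS0,-10.6,45.2,10.9,66.1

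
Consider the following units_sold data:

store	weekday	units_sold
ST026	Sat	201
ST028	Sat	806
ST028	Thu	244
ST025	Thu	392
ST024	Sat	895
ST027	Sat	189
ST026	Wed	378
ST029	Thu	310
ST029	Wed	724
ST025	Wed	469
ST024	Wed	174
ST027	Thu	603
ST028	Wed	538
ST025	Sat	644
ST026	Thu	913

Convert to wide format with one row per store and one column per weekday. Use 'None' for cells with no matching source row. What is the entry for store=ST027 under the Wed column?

None

No long-format row has store=ST027 and weekday=Wed, so the cell is None.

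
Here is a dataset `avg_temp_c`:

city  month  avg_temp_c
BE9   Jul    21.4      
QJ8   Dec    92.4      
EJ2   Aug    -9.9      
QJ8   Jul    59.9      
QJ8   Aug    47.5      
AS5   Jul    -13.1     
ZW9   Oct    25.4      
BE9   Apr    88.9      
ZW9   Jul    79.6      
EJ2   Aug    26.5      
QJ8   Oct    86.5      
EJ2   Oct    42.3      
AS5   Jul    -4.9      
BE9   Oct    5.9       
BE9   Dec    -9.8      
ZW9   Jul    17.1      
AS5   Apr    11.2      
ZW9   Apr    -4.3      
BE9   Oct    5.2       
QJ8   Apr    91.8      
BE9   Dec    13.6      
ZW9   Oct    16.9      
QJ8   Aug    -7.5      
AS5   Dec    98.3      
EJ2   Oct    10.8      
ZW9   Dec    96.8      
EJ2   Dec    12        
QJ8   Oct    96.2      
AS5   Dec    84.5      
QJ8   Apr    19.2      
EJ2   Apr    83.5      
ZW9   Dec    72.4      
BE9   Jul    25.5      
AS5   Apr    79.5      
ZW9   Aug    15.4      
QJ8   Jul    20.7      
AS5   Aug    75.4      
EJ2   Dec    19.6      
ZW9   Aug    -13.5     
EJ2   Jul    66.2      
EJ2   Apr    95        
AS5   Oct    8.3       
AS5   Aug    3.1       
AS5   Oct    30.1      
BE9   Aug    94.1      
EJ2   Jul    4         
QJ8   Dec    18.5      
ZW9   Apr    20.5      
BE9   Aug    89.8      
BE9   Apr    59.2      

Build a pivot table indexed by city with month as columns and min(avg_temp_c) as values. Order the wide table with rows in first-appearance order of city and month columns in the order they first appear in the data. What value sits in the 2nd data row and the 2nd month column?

With rows in first-appearance order of city, row 2 is city=QJ8. month columns in first-appearance order: Jul, Dec, Aug, Oct, Apr; column 2 is Dec.
Long rows with city=QJ8, month=Dec: min(92.4, 18.5) = 18.5.

18.5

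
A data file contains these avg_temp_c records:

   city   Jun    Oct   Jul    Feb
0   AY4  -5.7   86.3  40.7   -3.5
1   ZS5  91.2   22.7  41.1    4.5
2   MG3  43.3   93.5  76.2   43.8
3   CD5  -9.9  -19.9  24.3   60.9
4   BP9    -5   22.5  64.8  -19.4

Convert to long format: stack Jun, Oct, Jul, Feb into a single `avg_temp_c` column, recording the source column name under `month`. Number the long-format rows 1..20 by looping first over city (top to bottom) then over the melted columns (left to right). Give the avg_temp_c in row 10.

93.5

20 rows total (5 × 4). Row 10: index ⌊(10-1)/4⌋ = 2 into city → MG3; (10-1) mod 4 = 1 into the melted columns → Oct.
So row 10 is (MG3, Oct, 93.5); avg_temp_c = 93.5.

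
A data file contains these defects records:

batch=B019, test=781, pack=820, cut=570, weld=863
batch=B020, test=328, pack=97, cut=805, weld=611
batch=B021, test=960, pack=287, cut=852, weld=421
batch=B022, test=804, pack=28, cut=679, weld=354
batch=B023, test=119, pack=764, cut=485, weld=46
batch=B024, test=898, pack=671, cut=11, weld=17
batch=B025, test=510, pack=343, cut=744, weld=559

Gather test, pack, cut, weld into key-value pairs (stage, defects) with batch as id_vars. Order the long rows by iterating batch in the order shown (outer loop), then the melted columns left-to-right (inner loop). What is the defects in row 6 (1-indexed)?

28 rows total (7 × 4). Row 6: index ⌊(6-1)/4⌋ = 1 into batch → B020; (6-1) mod 4 = 1 into the melted columns → pack.
So row 6 is (B020, pack, 97); defects = 97.

97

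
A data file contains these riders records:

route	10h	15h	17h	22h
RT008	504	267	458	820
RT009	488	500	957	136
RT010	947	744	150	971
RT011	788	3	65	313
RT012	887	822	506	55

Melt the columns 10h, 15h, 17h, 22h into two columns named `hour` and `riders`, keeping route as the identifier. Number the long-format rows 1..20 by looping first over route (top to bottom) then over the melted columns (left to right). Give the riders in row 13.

20 rows total (5 × 4). Row 13: index ⌊(13-1)/4⌋ = 3 into route → RT011; (13-1) mod 4 = 0 into the melted columns → 10h.
So row 13 is (RT011, 10h, 788); riders = 788.

788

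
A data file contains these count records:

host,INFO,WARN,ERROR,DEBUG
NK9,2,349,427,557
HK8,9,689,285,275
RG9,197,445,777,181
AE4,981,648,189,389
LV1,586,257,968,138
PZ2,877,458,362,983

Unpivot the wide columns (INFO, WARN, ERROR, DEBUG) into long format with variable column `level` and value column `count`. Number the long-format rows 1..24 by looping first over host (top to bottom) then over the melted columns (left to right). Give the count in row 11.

777

24 rows total (6 × 4). Row 11: index ⌊(11-1)/4⌋ = 2 into host → RG9; (11-1) mod 4 = 2 into the melted columns → ERROR.
So row 11 is (RG9, ERROR, 777); count = 777.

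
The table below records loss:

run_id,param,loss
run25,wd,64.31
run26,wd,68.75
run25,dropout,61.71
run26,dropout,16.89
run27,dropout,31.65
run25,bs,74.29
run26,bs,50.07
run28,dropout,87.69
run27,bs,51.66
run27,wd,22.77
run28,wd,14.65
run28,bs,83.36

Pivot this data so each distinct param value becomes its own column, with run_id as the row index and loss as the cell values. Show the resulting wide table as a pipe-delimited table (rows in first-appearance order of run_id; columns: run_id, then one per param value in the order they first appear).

| run_id | wd | dropout | bs |
| run25 | 64.31 | 61.71 | 74.29 |
| run26 | 68.75 | 16.89 | 50.07 |
| run27 | 22.77 | 31.65 | 51.66 |
| run28 | 14.65 | 87.69 | 83.36 |

Columns: run_id plus the 3 distinct param values (wd, dropout, bs).
For example, row run25 column wd takes loss=64.31 from the long row (run25, wd).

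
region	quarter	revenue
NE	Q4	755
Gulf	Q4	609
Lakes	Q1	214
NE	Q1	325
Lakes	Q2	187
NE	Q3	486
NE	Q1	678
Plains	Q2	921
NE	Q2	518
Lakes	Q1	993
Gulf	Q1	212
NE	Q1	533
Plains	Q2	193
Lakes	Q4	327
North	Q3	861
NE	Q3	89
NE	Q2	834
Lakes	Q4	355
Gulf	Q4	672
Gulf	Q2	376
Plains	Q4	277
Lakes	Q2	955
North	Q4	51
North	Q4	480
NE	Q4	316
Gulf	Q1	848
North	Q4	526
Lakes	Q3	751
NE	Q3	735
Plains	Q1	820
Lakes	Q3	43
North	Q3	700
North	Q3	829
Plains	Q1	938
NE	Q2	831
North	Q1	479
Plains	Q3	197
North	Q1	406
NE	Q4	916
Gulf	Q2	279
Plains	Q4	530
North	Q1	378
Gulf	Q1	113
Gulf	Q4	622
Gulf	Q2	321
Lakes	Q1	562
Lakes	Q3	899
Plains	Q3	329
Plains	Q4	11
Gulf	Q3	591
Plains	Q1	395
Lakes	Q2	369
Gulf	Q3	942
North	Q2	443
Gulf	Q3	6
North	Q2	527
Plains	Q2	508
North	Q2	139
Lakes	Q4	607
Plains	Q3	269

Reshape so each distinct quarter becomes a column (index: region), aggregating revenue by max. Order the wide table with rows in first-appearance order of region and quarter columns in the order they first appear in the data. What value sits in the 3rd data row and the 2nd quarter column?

With rows in first-appearance order of region, row 3 is region=Lakes. quarter columns in first-appearance order: Q4, Q1, Q2, Q3; column 2 is Q1.
Long rows with region=Lakes, quarter=Q1: max(214, 993, 562) = 993.

993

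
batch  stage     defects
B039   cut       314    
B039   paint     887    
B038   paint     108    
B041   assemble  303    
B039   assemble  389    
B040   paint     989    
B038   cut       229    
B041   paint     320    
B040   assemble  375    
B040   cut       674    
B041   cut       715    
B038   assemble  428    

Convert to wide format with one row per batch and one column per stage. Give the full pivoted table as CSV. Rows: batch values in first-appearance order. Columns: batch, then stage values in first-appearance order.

batch,cut,paint,assemble
B039,314,887,389
B038,229,108,428
B041,715,320,303
B040,674,989,375

Columns: batch plus the 3 distinct stage values (cut, paint, assemble).
For example, row B039 column cut takes defects=314 from the long row (B039, cut).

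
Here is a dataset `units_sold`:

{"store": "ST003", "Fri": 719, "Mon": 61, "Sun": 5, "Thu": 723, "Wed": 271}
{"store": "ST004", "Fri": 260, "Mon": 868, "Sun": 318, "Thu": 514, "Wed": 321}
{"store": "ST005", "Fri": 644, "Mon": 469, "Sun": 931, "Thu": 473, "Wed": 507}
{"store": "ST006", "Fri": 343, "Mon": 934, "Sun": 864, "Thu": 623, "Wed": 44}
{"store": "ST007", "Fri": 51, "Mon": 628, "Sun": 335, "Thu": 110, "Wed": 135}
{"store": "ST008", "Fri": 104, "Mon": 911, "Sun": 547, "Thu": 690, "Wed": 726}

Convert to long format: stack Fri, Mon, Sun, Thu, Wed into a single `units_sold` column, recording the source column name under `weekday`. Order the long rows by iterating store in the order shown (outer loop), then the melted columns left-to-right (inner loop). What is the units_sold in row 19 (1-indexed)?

30 rows total (6 × 5). Row 19: index ⌊(19-1)/5⌋ = 3 into store → ST006; (19-1) mod 5 = 3 into the melted columns → Thu.
So row 19 is (ST006, Thu, 623); units_sold = 623.

623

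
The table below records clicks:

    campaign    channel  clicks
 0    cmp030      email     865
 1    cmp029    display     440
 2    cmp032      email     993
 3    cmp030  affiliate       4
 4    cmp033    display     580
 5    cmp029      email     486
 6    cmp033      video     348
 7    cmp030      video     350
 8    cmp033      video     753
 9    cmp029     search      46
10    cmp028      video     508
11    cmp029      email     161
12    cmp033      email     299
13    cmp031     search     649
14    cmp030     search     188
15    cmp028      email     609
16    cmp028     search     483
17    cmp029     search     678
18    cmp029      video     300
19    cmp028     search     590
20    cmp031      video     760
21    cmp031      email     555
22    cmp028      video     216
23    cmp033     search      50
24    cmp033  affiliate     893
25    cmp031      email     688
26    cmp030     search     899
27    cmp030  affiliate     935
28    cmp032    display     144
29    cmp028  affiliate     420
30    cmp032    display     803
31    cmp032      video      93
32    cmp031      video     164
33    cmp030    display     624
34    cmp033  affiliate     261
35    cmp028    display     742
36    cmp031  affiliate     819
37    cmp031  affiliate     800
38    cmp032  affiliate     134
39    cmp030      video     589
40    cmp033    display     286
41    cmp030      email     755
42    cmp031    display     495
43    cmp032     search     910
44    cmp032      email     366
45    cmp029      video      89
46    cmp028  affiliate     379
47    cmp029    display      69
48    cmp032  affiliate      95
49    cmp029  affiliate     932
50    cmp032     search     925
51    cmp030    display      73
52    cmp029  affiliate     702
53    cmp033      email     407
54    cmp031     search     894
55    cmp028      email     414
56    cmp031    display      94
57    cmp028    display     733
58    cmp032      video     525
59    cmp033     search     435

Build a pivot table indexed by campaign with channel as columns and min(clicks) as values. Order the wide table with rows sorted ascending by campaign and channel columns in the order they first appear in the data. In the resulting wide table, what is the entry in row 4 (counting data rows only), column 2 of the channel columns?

With rows sorted ascending by campaign, row 4 is campaign=cmp031. channel columns in first-appearance order: email, display, affiliate, video, search; column 2 is display.
Long rows with campaign=cmp031, channel=display: min(495, 94) = 94.

94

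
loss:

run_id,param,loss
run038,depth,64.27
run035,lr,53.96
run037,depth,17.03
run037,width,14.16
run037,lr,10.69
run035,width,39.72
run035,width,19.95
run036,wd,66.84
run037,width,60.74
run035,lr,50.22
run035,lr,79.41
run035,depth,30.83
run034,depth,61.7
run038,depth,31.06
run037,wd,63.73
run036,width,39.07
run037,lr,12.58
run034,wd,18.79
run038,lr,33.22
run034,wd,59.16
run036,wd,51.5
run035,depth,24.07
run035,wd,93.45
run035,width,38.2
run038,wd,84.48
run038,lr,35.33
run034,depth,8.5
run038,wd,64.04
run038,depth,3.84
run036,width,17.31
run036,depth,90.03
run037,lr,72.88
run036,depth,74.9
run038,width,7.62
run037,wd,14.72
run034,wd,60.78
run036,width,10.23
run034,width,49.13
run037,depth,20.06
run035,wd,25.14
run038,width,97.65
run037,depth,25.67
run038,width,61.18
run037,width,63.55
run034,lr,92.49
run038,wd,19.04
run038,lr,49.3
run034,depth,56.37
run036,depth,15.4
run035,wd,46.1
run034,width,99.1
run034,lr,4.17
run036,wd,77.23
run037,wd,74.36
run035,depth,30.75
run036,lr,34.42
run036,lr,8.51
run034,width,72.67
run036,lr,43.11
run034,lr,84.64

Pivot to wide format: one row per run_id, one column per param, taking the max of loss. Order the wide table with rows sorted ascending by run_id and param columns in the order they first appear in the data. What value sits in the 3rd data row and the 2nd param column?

With rows sorted ascending by run_id, row 3 is run_id=run036. param columns in first-appearance order: depth, lr, width, wd; column 2 is lr.
Long rows with run_id=run036, param=lr: max(34.42, 8.51, 43.11) = 43.11.

43.11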